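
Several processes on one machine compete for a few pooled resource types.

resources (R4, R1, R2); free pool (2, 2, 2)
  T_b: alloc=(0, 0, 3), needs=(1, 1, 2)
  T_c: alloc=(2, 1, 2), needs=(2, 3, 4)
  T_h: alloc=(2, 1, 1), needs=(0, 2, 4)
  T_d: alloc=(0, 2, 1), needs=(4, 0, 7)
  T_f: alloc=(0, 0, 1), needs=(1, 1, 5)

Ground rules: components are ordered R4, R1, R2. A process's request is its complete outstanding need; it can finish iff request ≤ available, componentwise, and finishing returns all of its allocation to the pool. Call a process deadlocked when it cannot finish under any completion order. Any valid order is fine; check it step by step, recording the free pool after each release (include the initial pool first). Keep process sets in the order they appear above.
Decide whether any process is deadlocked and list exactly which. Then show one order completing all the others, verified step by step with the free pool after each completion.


The deadlocked set is empty.
Key observation: T_b leads a chain of completions in which each release enables another process.
The rest can finish in the order T_b, T_h, T_f, T_c, T_d. Check, step by step:
  pool = (2, 2, 2)
  T_b: need (1, 1, 2) fits (2, 2, 2); releases (0, 0, 3), pool now (2, 2, 5)
  T_h: need (0, 2, 4) fits (2, 2, 5); releases (2, 1, 1), pool now (4, 3, 6)
  T_f: need (1, 1, 5) fits (4, 3, 6); releases (0, 0, 1), pool now (4, 3, 7)
  T_c: need (2, 3, 4) fits (4, 3, 7); releases (2, 1, 2), pool now (6, 4, 9)
  T_d: need (4, 0, 7) fits (6, 4, 9); releases (0, 2, 1), pool now (6, 6, 10)


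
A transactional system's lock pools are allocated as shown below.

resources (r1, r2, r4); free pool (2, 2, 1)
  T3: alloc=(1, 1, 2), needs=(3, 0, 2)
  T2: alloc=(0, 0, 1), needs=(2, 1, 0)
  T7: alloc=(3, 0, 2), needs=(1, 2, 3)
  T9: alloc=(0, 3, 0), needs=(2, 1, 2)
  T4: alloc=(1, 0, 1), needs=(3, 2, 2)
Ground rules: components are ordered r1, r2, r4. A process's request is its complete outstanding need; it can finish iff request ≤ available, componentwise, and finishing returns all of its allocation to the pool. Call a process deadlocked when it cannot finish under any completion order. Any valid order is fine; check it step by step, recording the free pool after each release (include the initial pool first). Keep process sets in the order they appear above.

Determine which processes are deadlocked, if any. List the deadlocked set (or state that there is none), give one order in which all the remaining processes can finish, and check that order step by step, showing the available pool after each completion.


Deadlocked: T3, T7 and T4.
Key observation: after T2, T9 the pool peaks at (2, 5, 2), and each blocked process is short somewhere: T3 on r1; T7 on r4; T4 on r1.
One completion order for the rest: T2, T9. Step-by-step check:
  pool = (2, 2, 1)
  T2: need (2, 1, 0) fits (2, 2, 1); releases (0, 0, 1), pool now (2, 2, 2)
  T9: need (2, 1, 2) fits (2, 2, 2); releases (0, 3, 0), pool now (2, 5, 2)
The stuck group stays short no matter what:
  T3 cannot run: need (3, 0, 2) vs free (2, 5, 2) (insufficient r1)
  T7 cannot run: need (1, 2, 3) vs free (2, 5, 2) (insufficient r4)
  T4 cannot run: need (3, 2, 2) vs free (2, 5, 2) (insufficient r1)


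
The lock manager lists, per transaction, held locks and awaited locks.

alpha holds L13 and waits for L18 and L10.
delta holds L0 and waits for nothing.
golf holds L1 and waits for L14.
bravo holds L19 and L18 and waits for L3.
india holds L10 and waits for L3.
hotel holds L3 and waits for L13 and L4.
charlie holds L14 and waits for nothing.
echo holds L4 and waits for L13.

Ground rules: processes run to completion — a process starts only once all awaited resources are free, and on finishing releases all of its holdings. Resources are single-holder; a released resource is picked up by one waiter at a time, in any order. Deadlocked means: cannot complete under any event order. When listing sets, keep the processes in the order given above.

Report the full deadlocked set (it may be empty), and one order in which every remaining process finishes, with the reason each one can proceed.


The deadlocked set is alpha, bravo, india, hotel and echo.
Key observation: along alpha -> bravo -> hotel -> alpha, each member waits on what the next one holds — a deadlock; india and echo are caught in further circular waits.
One completion order for the rest: delta, charlie, golf.
Walking it through:
  run delta (it waits on nothing); releases L0
  run charlie (it waits on nothing); releases L14
  golf waits on L14 — all released -> runs and releases L1


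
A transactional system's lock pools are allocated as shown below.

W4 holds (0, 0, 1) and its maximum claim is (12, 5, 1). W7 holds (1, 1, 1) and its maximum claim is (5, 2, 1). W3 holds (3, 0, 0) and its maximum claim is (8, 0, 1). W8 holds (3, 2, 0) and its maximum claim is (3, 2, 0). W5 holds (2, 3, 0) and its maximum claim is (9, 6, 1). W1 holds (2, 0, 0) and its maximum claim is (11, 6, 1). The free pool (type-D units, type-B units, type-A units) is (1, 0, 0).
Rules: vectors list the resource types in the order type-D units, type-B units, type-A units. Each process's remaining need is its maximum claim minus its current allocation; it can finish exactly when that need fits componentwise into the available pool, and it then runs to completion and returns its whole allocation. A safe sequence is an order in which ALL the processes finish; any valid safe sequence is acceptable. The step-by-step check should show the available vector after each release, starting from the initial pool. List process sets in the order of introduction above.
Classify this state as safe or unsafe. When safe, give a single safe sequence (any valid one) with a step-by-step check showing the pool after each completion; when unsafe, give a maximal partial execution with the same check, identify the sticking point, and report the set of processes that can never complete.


The state is SAFE; one workable sequence: W8, W7, W3, W5, W1, W4.
Key observation: W7 marks the first exact bind of the order: its need (4, 1, 0) fits the free (4, 2, 0) with zero slack on a requested resource.
Check, step by step:
  pool = (1, 0, 0)
  run W8 (needs (0, 0, 0), free (1, 0, 0)); after release of (3, 2, 0) the pool is (4, 2, 0)
  run W7 (needs (4, 1, 0), free (4, 2, 0)); after release of (1, 1, 1) the pool is (5, 3, 1)
  run W3 (needs (5, 0, 1), free (5, 3, 1)); after release of (3, 0, 0) the pool is (8, 3, 1)
  run W5 (needs (7, 3, 1), free (8, 3, 1)); after release of (2, 3, 0) the pool is (10, 6, 1)
  run W1 (needs (9, 6, 1), free (10, 6, 1)); after release of (2, 0, 0) the pool is (12, 6, 1)
  run W4 (needs (12, 5, 0), free (12, 6, 1)); after release of (0, 0, 1) the pool is (12, 6, 2)


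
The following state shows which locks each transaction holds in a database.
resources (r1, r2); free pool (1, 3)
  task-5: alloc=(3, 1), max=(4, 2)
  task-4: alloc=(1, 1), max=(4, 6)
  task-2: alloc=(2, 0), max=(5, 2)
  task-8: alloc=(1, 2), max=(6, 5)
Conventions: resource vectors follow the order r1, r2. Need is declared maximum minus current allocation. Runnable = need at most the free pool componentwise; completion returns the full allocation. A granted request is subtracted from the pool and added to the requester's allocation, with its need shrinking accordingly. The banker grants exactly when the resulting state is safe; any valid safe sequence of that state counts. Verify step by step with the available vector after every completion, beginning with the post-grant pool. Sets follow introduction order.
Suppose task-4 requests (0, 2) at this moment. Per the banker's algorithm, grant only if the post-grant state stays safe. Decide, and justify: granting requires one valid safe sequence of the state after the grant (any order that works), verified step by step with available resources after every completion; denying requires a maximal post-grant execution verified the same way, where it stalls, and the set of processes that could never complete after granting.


DENY: after the grant no complete ordering would exist.
Key observation: no order helps: past task-5, task-2, the free pool tops out at (6, 2), below what each blocked process needs in r2.
On the post-grant state, task-5, task-2 is a maximal run — nothing extends it. Walking it through:
  pool = (1, 1)
  task-5: need (1, 1) fits (1, 1); releases (3, 1), pool now (4, 2)
  task-2: need (3, 2) fits (4, 2); releases (2, 0), pool now (6, 2)
  task-4 still needs (3, 3) but only (6, 2) is free — short on r2
  task-8 still needs (5, 3) but only (6, 2) is free — short on r2
Processes that could never finish after the grant: task-4 and task-8.


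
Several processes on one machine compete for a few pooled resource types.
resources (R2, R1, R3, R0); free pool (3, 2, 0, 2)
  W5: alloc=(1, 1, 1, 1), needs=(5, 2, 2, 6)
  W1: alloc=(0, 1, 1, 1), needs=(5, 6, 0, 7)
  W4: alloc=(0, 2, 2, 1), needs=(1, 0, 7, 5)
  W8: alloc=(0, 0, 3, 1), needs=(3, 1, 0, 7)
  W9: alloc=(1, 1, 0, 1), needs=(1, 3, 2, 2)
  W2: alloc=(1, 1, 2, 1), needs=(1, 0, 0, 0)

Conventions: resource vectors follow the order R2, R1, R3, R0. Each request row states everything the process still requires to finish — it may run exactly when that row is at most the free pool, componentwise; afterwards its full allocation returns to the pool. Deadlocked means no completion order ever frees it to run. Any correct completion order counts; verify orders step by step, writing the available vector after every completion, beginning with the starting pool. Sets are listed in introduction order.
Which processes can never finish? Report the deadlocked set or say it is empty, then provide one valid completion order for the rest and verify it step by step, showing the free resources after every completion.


Deadlocked: W5, W1, W4 and W8.
Key observation: W2, W9 can finish, but then (5, 4, 2, 4) is all there is, and the blocked group's R0 demands exceed it.
One completion order for the rest: W2, W9. Check, step by step:
  pool = (3, 2, 0, 2)
  W2: need (1, 0, 0, 0) fits (3, 2, 0, 2); releases (1, 1, 2, 1), pool now (4, 3, 2, 3)
  W9: need (1, 3, 2, 2) fits (4, 3, 2, 3); releases (1, 1, 0, 1), pool now (5, 4, 2, 4)
The stuck group stays short no matter what:
  W5 cannot run: need (5, 2, 2, 6) vs free (5, 4, 2, 4) (insufficient R0)
  W1 cannot run: need (5, 6, 0, 7) vs free (5, 4, 2, 4) (insufficient R1 and R0)
  W4 cannot run: need (1, 0, 7, 5) vs free (5, 4, 2, 4) (insufficient R3 and R0)
  W8 cannot run: need (3, 1, 0, 7) vs free (5, 4, 2, 4) (insufficient R0)


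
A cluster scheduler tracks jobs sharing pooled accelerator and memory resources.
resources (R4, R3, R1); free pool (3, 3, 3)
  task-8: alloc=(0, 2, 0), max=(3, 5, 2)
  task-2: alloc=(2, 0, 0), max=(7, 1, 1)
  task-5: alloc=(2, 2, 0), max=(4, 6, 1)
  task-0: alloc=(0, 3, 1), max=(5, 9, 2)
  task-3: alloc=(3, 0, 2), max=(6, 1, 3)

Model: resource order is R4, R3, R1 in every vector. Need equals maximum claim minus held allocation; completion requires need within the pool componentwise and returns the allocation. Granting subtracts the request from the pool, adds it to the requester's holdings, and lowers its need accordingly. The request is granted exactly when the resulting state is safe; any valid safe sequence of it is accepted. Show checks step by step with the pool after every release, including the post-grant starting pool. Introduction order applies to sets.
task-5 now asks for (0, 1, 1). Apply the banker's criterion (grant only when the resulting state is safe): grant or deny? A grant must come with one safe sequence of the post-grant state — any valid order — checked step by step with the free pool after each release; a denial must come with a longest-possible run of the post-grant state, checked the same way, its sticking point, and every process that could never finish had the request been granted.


DENY. Granting would leave the state unsafe.
Key observation: task-3, task-2 can finish, but then (8, 2, 4) is all there is, and the blocked group's R3 demands exceed it.
After a pretend grant, a maximal execution: task-3, task-2 — then nothing else fits. Step-by-step check:
  pool = (3, 2, 2)
  task-3 needs (3, 1, 1) <= (3, 2, 2) -> finishes; pool += (3, 0, 2) = (6, 2, 4)
  task-2 needs (5, 1, 1) <= (6, 2, 4) -> finishes; pool += (2, 0, 0) = (8, 2, 4)
  task-8 cannot run: need (3, 3, 2) vs free (8, 2, 4) (insufficient R3)
  task-5 cannot run: need (2, 3, 0) vs free (8, 2, 4) (insufficient R3)
  task-0 cannot run: need (5, 6, 1) vs free (8, 2, 4) (insufficient R3)
Had the request been granted, task-8, task-5 and task-0 could never finish.


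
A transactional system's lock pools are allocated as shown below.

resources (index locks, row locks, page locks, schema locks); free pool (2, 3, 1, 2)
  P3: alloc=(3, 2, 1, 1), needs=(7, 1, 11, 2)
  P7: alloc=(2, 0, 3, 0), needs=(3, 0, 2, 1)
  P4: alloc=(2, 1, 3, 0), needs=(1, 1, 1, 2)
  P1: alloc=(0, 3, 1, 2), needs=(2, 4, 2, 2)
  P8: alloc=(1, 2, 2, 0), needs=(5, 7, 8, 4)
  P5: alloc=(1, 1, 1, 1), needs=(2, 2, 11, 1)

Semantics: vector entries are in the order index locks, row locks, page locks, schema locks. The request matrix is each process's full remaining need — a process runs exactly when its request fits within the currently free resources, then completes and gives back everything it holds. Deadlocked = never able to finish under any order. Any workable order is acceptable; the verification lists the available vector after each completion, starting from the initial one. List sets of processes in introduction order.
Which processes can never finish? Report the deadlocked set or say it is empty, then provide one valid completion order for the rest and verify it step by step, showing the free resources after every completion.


The deadlocked set is P3 and P5.
Key observation: even finishing P4, P7, P1, P8 leaves just (7, 9, 10, 4) free — too little page locks for any of the remaining processes.
A valid finishing order for the others: P4, P7, P1, P8. Verifying each step:
  pool = (2, 3, 1, 2)
  P4 needs (1, 1, 1, 2) <= (2, 3, 1, 2) -> finishes; pool += (2, 1, 3, 0) = (4, 4, 4, 2)
  P7 needs (3, 0, 2, 1) <= (4, 4, 4, 2) -> finishes; pool += (2, 0, 3, 0) = (6, 4, 7, 2)
  P1 needs (2, 4, 2, 2) <= (6, 4, 7, 2) -> finishes; pool += (0, 3, 1, 2) = (6, 7, 8, 4)
  P8 needs (5, 7, 8, 4) <= (6, 7, 8, 4) -> finishes; pool += (1, 2, 2, 0) = (7, 9, 10, 4)
The stuck group stays short no matter what:
  blocked: P3 wants (7, 1, 11, 2), pool (7, 9, 10, 4) — not enough page locks
  blocked: P5 wants (2, 2, 11, 1), pool (7, 9, 10, 4) — not enough page locks


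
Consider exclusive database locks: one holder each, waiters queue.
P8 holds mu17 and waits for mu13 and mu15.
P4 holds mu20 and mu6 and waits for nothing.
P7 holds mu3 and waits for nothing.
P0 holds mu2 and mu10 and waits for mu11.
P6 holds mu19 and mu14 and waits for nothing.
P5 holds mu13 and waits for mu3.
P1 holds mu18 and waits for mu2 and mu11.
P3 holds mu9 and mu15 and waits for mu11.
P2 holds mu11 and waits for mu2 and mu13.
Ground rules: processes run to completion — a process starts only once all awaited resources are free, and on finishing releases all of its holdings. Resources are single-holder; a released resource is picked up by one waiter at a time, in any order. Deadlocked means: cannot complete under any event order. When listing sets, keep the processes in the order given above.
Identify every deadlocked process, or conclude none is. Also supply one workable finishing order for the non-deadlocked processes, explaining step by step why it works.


The deadlocked set is P8, P0, P1, P3 and P2.
Key observation: P2 -> P0 -> P2 is a circular wait — nothing in it can go first; P8, P1 and P3 wait into the deadlock from upstream.
A valid finishing order for the others: P7, P5, P4, P6.
Check, step by step:
  run P7 (it waits on nothing); releases mu3
  P5 waits on mu3 — all released -> runs and releases mu13
  run P4 (it waits on nothing); releases mu20 and mu6
  run P6 (it waits on nothing); releases mu19 and mu14


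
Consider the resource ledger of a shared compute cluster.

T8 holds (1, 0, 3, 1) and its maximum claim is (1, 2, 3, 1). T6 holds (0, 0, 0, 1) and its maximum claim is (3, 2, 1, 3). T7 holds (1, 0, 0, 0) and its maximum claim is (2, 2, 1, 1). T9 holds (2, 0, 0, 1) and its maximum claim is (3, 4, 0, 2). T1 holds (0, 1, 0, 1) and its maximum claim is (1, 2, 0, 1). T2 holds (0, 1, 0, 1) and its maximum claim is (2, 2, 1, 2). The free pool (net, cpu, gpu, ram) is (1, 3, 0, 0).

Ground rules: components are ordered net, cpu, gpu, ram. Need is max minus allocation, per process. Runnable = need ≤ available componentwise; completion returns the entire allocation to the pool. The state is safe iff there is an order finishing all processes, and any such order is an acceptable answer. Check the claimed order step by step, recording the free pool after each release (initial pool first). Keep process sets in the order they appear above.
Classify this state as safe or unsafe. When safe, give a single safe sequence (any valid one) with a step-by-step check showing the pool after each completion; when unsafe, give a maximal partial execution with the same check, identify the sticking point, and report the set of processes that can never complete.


SAFE, for example via the order T8, T2, T9, T7, T6, T1.
Key observation: the order's first zero-slack moment is T2 ((2, 1, 1, 1) needed, (2, 3, 3, 1) free — a requested resource with nothing to spare).
Step-by-step check:
  pool = (1, 3, 0, 0)
  run T8 (needs (0, 2, 0, 0), free (1, 3, 0, 0)); after release of (1, 0, 3, 1) the pool is (2, 3, 3, 1)
  run T2 (needs (2, 1, 1, 1), free (2, 3, 3, 1)); after release of (0, 1, 0, 1) the pool is (2, 4, 3, 2)
  run T9 (needs (1, 4, 0, 1), free (2, 4, 3, 2)); after release of (2, 0, 0, 1) the pool is (4, 4, 3, 3)
  run T7 (needs (1, 2, 1, 1), free (4, 4, 3, 3)); after release of (1, 0, 0, 0) the pool is (5, 4, 3, 3)
  run T6 (needs (3, 2, 1, 2), free (5, 4, 3, 3)); after release of (0, 0, 0, 1) the pool is (5, 4, 3, 4)
  run T1 (needs (1, 1, 0, 0), free (5, 4, 3, 4)); after release of (0, 1, 0, 1) the pool is (5, 5, 3, 5)


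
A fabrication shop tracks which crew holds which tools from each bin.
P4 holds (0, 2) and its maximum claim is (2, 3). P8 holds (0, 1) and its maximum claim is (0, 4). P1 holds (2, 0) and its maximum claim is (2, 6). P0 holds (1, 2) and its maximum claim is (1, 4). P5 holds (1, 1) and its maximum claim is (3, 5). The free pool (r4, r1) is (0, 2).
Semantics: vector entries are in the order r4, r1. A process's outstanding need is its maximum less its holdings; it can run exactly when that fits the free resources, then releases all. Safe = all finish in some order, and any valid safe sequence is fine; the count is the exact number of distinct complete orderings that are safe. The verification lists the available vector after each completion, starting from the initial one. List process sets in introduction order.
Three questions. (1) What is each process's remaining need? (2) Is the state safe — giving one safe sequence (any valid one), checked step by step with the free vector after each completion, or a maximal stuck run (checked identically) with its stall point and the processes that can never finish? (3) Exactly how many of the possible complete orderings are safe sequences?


(1) Need matrix, components ordered r4, r1:
  P4: (2, 1)
  P8: (0, 3)
  P1: (0, 6)
  P0: (0, 2)
  P5: (2, 4)
(2) UNSAFE — no complete ordering exists.
Key observation: after P0, P8 the pool peaks at (1, 5), and each blocked process is short somewhere: P4 on r4; P1 on r1; P5 on r4.
A maximal execution: P0, P8 — then nothing else fits. Check, step by step:
  pool = (0, 2)
  P0: need (0, 2) fits (0, 2); releases (1, 2), pool now (1, 4)
  P8: need (0, 3) fits (1, 4); releases (0, 1), pool now (1, 5)
  P4 cannot run: need (2, 1) vs free (1, 5) (insufficient r4)
  P1 cannot run: need (0, 6) vs free (1, 5) (insufficient r1)
  P5 cannot run: need (2, 4) vs free (1, 5) (insufficient r4)
Never able to finish: P4, P1 and P5.
(3) The exact count: 0 of the possible complete orderings are safe sequences.


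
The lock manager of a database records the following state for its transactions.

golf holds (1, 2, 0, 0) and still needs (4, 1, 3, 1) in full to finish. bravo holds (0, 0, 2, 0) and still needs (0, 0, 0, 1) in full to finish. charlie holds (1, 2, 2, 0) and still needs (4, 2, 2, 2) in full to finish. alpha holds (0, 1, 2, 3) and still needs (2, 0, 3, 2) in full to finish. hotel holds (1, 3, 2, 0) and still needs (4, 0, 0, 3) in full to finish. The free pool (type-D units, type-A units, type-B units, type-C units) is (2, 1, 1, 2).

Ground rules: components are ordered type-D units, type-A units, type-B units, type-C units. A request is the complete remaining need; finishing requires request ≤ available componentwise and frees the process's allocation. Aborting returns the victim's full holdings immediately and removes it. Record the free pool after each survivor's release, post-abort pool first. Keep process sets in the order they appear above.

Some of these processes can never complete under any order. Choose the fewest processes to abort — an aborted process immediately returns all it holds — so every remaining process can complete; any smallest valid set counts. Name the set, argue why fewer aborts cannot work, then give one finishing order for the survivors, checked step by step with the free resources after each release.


The answer: abort golf and charlie.
Key observation: hotel was stuck for good until golf and charlie gave back (2, 4, 2, 0); in the order shown it finishes at step 3.
No one abort is enough; case by case: golf alone leaves charlie blocked (short on type-D units); bravo alone leaves golf blocked (short on type-D units); charlie alone leaves golf blocked (short on type-D units); alpha alone leaves golf blocked (short on type-D units); hotel alone leaves golf blocked (short on type-D units).
One survivor order: alpha, bravo, hotel. Walking it through (post-abort pool first):
  pool = (4, 5, 3, 2)
  alpha needs (2, 0, 3, 2) <= (4, 5, 3, 2) -> finishes; pool += (0, 1, 2, 3) = (4, 6, 5, 5)
  bravo needs (0, 0, 0, 1) <= (4, 6, 5, 5) -> finishes; pool += (0, 0, 2, 0) = (4, 6, 7, 5)
  hotel needs (4, 0, 0, 3) <= (4, 6, 7, 5) -> finishes; pool += (1, 3, 2, 0) = (5, 9, 9, 5)


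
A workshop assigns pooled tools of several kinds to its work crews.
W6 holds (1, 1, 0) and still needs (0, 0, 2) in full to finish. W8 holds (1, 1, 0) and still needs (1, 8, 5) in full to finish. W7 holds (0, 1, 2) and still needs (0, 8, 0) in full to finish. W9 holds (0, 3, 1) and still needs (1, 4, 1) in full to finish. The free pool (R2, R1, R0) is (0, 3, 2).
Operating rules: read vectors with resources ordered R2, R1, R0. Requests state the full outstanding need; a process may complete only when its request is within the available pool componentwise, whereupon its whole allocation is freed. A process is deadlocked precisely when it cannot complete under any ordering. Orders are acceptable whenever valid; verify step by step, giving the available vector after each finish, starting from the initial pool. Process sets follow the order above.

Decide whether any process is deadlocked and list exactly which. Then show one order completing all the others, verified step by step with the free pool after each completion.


The deadlocked set is W8 and W7.
Key observation: the wall is R1: completing W6, W9 brings the pool only to (1, 7, 3), and all the rest need more.
The rest can finish in the order W6, W9. Check, step by step:
  pool = (0, 3, 2)
  W6 needs (0, 0, 2) <= (0, 3, 2) -> finishes; pool += (1, 1, 0) = (1, 4, 2)
  W9 needs (1, 4, 1) <= (1, 4, 2) -> finishes; pool += (0, 3, 1) = (1, 7, 3)
None of the blocked processes ever fits:
  blocked: W8 wants (1, 8, 5), pool (1, 7, 3) — not enough R1 and R0
  blocked: W7 wants (0, 8, 0), pool (1, 7, 3) — not enough R1


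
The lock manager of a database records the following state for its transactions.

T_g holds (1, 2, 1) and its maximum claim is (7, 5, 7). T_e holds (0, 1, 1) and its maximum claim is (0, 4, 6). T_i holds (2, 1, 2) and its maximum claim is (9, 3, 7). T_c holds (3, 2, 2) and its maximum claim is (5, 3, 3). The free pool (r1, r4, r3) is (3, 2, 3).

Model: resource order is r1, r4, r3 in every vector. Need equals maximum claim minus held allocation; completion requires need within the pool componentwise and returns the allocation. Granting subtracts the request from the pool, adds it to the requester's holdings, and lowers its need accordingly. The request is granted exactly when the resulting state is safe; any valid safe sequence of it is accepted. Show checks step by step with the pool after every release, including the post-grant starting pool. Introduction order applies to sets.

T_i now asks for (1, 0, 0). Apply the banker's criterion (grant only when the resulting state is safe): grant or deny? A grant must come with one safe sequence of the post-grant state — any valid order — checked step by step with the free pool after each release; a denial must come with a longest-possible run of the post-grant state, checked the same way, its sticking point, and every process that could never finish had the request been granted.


DENY. Granting would leave the state unsafe.
Key observation: the wall is r1: completing T_c, T_e brings the pool only to (5, 5, 6), and all the rest need more.
Pretend the grant happened; the run T_c, T_e goes as far as possible. Check, step by step:
  pool = (2, 2, 3)
  run T_c (needs (2, 1, 1), free (2, 2, 3)); after release of (3, 2, 2) the pool is (5, 4, 5)
  run T_e (needs (0, 3, 5), free (5, 4, 5)); after release of (0, 1, 1) the pool is (5, 5, 6)
  T_g still needs (6, 3, 6) but only (5, 5, 6) is free — short on r1
  T_i still needs (6, 2, 5) but only (5, 5, 6) is free — short on r1
Had the request been granted, T_g and T_i could never finish.


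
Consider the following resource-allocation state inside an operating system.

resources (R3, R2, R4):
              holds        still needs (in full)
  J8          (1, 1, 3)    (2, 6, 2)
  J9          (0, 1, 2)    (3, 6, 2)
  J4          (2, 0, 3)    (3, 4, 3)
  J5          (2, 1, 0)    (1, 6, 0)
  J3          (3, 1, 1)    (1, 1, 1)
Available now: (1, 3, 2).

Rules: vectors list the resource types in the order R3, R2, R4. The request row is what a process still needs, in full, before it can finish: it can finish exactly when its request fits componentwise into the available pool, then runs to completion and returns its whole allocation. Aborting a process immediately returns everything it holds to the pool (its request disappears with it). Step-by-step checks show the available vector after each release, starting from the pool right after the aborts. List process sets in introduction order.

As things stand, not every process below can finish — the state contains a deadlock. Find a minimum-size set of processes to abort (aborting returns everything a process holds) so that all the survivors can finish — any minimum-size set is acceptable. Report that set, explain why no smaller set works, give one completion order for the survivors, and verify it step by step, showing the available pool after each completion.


Minimum abort set: J9 and J5.
Key observation: before aborting J9 and J5, J8 was permanently blocked — no order could ever run it; afterwards it completes at step 3.
No one abort is enough; case by case: J8 alone leaves J9 blocked (short on R2); J9 alone leaves J8 blocked (short on R2); J4 alone leaves J8 blocked (short on R2); J5 alone leaves J8 blocked (short on R2); J3 alone leaves J8 blocked (short on R2).
The survivors complete as J4, J3, J8. Step-by-step check (starting from the post-abort pool):
  pool = (3, 5, 4)
  run J4 (needs (3, 4, 3), free (3, 5, 4)); after release of (2, 0, 3) the pool is (5, 5, 7)
  run J3 (needs (1, 1, 1), free (5, 5, 7)); after release of (3, 1, 1) the pool is (8, 6, 8)
  run J8 (needs (2, 6, 2), free (8, 6, 8)); after release of (1, 1, 3) the pool is (9, 7, 11)


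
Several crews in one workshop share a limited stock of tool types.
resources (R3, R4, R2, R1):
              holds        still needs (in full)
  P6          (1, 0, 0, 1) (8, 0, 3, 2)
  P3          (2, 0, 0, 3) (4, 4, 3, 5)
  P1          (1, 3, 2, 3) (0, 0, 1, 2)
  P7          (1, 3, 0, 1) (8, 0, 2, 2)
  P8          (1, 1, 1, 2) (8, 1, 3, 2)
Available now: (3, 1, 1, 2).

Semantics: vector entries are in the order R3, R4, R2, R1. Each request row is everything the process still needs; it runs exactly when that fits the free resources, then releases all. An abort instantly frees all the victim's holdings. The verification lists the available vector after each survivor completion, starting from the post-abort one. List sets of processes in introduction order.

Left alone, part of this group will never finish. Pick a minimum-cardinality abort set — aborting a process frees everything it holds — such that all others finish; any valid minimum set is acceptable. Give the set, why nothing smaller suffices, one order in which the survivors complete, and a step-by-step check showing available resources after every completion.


Abort P6 and P7.
Key observation: P8 was stuck for good until P6 and P7 gave back (2, 3, 0, 2); in the order shown it finishes at step 3.
Minimality, checking each single-abort alternative: P6 alone leaves P7 blocked (short on R3); P3 alone leaves P6 blocked (short on R3); P1 alone leaves P6 blocked (short on R3); P7 alone leaves P6 blocked (short on R3); P8 alone leaves P6 blocked (short on R3).
One survivor order: P1, P3, P8. Step-by-step check (post-abort pool first):
  pool = (5, 4, 1, 4)
  P1: need (0, 0, 1, 2) fits (5, 4, 1, 4); releases (1, 3, 2, 3), pool now (6, 7, 3, 7)
  P3: need (4, 4, 3, 5) fits (6, 7, 3, 7); releases (2, 0, 0, 3), pool now (8, 7, 3, 10)
  P8: need (8, 1, 3, 2) fits (8, 7, 3, 10); releases (1, 1, 1, 2), pool now (9, 8, 4, 12)


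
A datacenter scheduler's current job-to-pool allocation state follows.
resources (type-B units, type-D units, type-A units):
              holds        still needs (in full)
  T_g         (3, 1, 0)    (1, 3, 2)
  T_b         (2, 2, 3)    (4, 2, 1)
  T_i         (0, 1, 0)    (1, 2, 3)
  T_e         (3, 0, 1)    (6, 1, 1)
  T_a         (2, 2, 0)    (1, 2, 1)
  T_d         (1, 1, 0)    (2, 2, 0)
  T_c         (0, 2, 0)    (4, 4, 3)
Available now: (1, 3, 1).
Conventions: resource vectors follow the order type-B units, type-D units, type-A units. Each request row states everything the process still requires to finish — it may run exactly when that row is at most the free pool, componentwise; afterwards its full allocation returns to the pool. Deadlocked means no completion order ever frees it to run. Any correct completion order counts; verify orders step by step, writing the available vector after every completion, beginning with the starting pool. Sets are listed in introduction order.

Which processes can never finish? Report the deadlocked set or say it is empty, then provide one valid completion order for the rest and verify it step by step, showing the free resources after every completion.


Nothing here is deadlocked.
Key observation: no deadlock: T_a fits now, and the freed resources carry the rest through.
A valid finishing order for the others: T_a, T_d, T_b, T_c, T_e, T_g, T_i. Walking it through:
  pool = (1, 3, 1)
  T_a: need (1, 2, 1) fits (1, 3, 1); releases (2, 2, 0), pool now (3, 5, 1)
  T_d: need (2, 2, 0) fits (3, 5, 1); releases (1, 1, 0), pool now (4, 6, 1)
  T_b: need (4, 2, 1) fits (4, 6, 1); releases (2, 2, 3), pool now (6, 8, 4)
  T_c: need (4, 4, 3) fits (6, 8, 4); releases (0, 2, 0), pool now (6, 10, 4)
  T_e: need (6, 1, 1) fits (6, 10, 4); releases (3, 0, 1), pool now (9, 10, 5)
  T_g: need (1, 3, 2) fits (9, 10, 5); releases (3, 1, 0), pool now (12, 11, 5)
  T_i: need (1, 2, 3) fits (12, 11, 5); releases (0, 1, 0), pool now (12, 12, 5)


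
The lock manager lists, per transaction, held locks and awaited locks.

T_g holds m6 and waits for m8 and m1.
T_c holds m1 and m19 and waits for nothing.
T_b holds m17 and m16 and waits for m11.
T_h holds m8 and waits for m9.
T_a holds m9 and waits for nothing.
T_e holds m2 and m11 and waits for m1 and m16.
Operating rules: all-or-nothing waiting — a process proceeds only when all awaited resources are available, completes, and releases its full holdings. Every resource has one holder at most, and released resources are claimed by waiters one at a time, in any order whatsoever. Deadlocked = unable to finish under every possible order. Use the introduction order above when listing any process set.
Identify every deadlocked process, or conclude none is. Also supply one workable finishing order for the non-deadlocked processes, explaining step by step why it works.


Deadlocked: T_b and T_e.
Key observation: the wait chain closes on itself along T_b -> T_e -> T_b; no other process is dragged down with it.
The rest can finish in the order T_a, T_h, T_c, T_g.
Check, step by step:
  run T_a (it waits on nothing); releases m9
  T_h: everything it awaited (m9) is free; runs, freeing m8
  run T_c (it waits on nothing); releases m1 and m19
  T_g: everything it awaited (m8 and m1) is free; runs, freeing m6


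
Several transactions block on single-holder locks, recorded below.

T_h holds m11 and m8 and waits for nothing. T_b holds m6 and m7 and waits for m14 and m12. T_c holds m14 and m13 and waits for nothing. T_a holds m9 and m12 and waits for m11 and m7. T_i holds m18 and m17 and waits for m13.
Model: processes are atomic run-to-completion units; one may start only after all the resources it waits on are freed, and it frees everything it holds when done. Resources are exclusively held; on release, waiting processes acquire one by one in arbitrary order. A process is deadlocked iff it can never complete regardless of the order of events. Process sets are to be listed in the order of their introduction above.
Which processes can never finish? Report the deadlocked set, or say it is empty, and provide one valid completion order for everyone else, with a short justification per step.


The deadlocked set is T_b and T_a.
Key observation: T_b -> T_a -> T_b is a circular wait — nothing in it can go first; no other process is dragged down with it.
One completion order for the rest: T_c, T_i, T_h.
Check, step by step:
  run T_c (it waits on nothing); releases m14 and m13
  run T_i (all its waits — m13 — are resolved); releases m18 and m17
  run T_h (it waits on nothing); releases m11 and m8


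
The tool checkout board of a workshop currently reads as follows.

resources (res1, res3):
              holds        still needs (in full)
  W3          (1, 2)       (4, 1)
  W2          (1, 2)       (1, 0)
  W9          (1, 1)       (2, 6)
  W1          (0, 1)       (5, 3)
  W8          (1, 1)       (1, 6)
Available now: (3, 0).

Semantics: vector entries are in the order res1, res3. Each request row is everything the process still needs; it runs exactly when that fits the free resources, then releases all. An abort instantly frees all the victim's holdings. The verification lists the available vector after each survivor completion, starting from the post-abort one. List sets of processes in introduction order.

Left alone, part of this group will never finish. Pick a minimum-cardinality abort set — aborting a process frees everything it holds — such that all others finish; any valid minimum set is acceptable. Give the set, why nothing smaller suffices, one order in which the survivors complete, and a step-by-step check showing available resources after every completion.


The answer: abort W8.
Key observation: the deadlocked W9 becomes finishable only because W8 released (1, 1); it completes at step 4 below.
No smaller set exists: with zero aborts the deadlock remains.
Survivors finish in the order: W3, W2, W1, W9. Check, step by step (pool after the aborts first):
  pool = (4, 1)
  W3: need (4, 1) fits (4, 1); releases (1, 2), pool now (5, 3)
  W2: need (1, 0) fits (5, 3); releases (1, 2), pool now (6, 5)
  W1: need (5, 3) fits (6, 5); releases (0, 1), pool now (6, 6)
  W9: need (2, 6) fits (6, 6); releases (1, 1), pool now (7, 7)


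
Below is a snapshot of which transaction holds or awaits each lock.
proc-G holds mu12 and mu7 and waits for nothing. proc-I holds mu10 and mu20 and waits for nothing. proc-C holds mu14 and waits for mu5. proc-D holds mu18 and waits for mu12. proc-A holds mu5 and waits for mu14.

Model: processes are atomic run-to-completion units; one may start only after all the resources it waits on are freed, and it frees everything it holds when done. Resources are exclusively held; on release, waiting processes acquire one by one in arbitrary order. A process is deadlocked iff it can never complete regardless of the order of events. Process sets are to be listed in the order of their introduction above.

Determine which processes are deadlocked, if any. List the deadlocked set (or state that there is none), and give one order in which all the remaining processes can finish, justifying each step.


The deadlocked set is proc-C and proc-A.
Key observation: nobody on the ring proc-C -> proc-A -> proc-C can start until another member finishes, which never happens; no other process is dragged down with it.
One completion order for the rest: proc-G, proc-I, proc-D.
Step-by-step check:
  proc-G: no waits; runs immediately, freeing mu12 and mu7
  proc-I: no waits; runs immediately, freeing mu10 and mu20
  run proc-D (all its waits — mu12 — are resolved); releases mu18


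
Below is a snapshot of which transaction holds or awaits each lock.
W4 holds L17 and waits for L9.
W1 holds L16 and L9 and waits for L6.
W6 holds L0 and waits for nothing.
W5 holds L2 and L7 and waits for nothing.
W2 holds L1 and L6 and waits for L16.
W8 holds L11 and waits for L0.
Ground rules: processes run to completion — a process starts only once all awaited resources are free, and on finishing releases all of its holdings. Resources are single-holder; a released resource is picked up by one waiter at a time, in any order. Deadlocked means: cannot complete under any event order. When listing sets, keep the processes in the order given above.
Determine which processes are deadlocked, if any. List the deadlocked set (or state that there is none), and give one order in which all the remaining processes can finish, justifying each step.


Deadlocked set: W4, W1 and W2.
Key observation: the wait chain closes on itself along W1 -> W2 -> W1; W4 waits into the deadlock from upstream.
The rest can finish in the order W5, W6, W8.
Step-by-step check:
  run W5 (it waits on nothing); releases L2 and L7
  run W6 (it waits on nothing); releases L0
  W8 waits on L0 — all released -> runs and releases L11


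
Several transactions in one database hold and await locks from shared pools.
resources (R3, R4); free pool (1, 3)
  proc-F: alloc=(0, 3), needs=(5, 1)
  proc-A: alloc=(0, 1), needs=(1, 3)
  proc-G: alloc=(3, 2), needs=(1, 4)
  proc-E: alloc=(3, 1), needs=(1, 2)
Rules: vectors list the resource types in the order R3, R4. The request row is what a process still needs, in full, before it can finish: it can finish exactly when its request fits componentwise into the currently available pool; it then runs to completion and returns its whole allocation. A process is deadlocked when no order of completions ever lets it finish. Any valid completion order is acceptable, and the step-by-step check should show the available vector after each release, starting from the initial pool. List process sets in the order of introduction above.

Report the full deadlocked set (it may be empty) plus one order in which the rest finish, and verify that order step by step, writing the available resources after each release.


No process is deadlocked.
Key observation: starting with proc-E, each completion frees enough for the next — no one is permanently blocked.
The rest can finish in the order proc-E, proc-G, proc-F, proc-A. Step-by-step check:
  pool = (1, 3)
  proc-E: need (1, 2) fits (1, 3); releases (3, 1), pool now (4, 4)
  proc-G: need (1, 4) fits (4, 4); releases (3, 2), pool now (7, 6)
  proc-F: need (5, 1) fits (7, 6); releases (0, 3), pool now (7, 9)
  proc-A: need (1, 3) fits (7, 9); releases (0, 1), pool now (7, 10)
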